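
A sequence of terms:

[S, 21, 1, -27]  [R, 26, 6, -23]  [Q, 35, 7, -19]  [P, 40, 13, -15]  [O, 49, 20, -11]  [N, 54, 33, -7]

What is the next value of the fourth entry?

Letter goes S, R, Q, P, O, N → M (letters move back 1 place in the alphabet).
Second entry — alternating steps +5, +9, +5, +9, …: 21, 26, 35, 40, 49, 54 → 63.
Third entry: each term is the sum of the two before it, so 1, 6, 7, 13, 20, 33 → 53.
Fourth entry: +4 each step; -27, -23, -19, -15, -11, -7 → -3.

-3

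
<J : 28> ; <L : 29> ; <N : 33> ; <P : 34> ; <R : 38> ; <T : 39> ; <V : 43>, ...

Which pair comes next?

<X : 44>

Letter: J, L, N, P, R, T, V → X (letters move forward 2 places in the alphabet).
Second value: alternating steps +1, +4, +1, +4, …; 28, 29, 33, 34, 38, 39, 43 → 44.
Putting it together: <X : 44>.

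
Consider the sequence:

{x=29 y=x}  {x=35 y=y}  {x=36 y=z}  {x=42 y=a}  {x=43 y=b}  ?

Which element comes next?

{x=49 y=c}

X: 29, 35, 36, 42, 43 → 49 (alternating steps +6, +1, +6, +1, …).
Y: x, y, z, a, b → c (letters move forward 1 place in the alphabet, wrapping Z→A).
Putting it together: {x=49 y=c}.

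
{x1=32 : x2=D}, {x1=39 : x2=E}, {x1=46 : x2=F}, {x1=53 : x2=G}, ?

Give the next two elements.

{x1=60 : x2=H}, {x1=67 : x2=I}

X1 goes 32, 39, 46, 53 → 60 → 67 (+7 each step).
X2 — letters move forward 1 place in the alphabet: D, E, F, G → H → I.
Putting the parts together: {x1=60 : x2=H} and then {x1=67 : x2=I}.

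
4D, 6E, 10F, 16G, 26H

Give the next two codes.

First component: each term is the sum of the two before it; 4, 6, 10, 16, 26 → 42 → 68.
Letter: letters move forward 1 place in the alphabet, so D, E, F, G, H → I → J.
So the next two codes are 42I and 68J.

42I, 68J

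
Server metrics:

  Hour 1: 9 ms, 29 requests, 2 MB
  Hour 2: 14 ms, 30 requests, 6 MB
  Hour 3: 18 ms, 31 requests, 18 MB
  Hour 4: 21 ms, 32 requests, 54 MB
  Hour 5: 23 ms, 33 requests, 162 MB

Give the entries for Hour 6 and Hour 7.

24 ms, 34 requests, 486 MB; 24 ms, 35 requests, 1458 MB

Ms: 9, 14, 18, 21, 23 → 24 → 24 (differences are 5, 4, 3, … (decreasing by 1 each time)).
Requests — +1 each step: 29, 30, 31, 32, 33 → 34 → 35.
MB goes 2, 6, 18, 54, 162 → 486 → 1458 (×3 each step).
So the next two records are 24 ms, 34 requests, 486 MB and 24 ms, 35 requests, 1458 MB.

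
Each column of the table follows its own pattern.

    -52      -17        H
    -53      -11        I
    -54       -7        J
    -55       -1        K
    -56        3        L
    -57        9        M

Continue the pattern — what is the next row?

First component goes -52, -53, -54, -55, -56, -57 → -58 (−1 each step).
Second component goes -17, -11, -7, -1, 3, 9 → 13 (alternating steps +6, +4, +6, +4, …).
Letter: letters move forward 1 place in the alphabet, so H, I, J, K, L, M → N.
Putting it together: -58  13  N.

-58  13  N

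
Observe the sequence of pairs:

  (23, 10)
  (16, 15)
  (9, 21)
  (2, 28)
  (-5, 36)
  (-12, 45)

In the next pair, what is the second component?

Second component — differences are 5, 6, 7, … (increasing by 1 each time): 10, 15, 21, 28, 36, 45 → 55.

55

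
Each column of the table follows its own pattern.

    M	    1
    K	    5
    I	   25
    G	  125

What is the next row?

Letter: letters move back 2 places in the alphabet, so M, K, I, G → E.
Second component: ×5 each step, so 1, 5, 25, 125 → 625.
Combining the parts gives E  625.

E  625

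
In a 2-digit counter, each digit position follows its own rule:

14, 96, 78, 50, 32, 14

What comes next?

96

First digit: −2 each step, mod 10, so 1, 9, 7, 5, 3, 1 → 9.
Second digit — +2 each step, mod 10: 4, 6, 8, 0, 2, 4 → 6.
Putting it together: 96.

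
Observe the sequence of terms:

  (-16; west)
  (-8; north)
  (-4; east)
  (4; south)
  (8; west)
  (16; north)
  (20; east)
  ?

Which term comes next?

First part: alternating steps +8, +4, +8, +4, …; -16, -8, -4, 4, 8, 16, 20 → 28.
For the direction, repeats west → north → east → south: west, north, east, south, west, north, east → south.
So the next term is (28; south).

(28; south)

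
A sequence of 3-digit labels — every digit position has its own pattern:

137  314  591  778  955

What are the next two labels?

First digit: +2 each step, mod 10, so 1, 3, 5, 7, 9 → 1 → 3.
Second digit: −2 each step, mod 10; 3, 1, 9, 7, 5 → 3 → 1.
For the third digit, −3 each step, mod 10: 7, 4, 1, 8, 5 → 2 → 9.
So the next two labels are 132 and 319.

132 then 319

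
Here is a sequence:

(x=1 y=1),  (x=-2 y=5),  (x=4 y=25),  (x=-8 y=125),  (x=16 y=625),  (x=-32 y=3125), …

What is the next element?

X — ×(-2) each step: 1, -2, 4, -8, 16, -32 → 64.
Y: ×5 each step, so 1, 5, 25, 125, 625, 3125 → 15625.
So the next element is (x=64 y=15625).

(x=64 y=15625)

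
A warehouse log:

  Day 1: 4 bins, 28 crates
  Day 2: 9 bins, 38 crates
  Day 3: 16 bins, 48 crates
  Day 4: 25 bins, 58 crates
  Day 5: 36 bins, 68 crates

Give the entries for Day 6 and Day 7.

49 bins, 78 crates; 64 bins, 88 crates

Bins goes 4, 9, 16, 25, 36 → 49 → 64 (perfect squares: 2², 3², 4², …).
Crates: +10 each step; 28, 38, 48, 58, 68 → 78 → 88.
Putting the parts together: 49 bins, 78 crates and then 64 bins, 88 crates.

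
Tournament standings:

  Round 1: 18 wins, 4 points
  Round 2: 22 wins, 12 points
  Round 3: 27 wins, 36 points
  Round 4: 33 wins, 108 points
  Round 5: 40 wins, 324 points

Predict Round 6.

48 wins, 972 points

Wins — differences are 4, 5, 6, … (increasing by 1 each time): 18, 22, 27, 33, 40 → 48.
For the points, ×3 each step: 4, 12, 36, 108, 324 → 972.
Combining the parts gives 48 wins, 972 points.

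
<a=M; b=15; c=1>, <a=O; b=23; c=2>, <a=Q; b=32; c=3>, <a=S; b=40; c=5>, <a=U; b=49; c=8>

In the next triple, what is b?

B: 15, 23, 32, 40, 49 → 57 (alternating steps +8, +9, +8, +9, …).

57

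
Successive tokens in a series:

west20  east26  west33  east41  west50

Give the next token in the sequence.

Direction: alternates west ↔ east; west, east, west, east, west → east.
For the second component, differences are 6, 7, 8, … (increasing by 1 each time): 20, 26, 33, 41, 50 → 60.
Combining the parts gives east60.

east60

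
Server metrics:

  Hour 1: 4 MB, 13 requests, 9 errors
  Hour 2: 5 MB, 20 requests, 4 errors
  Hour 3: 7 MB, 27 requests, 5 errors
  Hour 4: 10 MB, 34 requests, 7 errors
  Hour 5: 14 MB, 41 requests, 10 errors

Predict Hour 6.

For the MB, differences are 1, 2, 3, … (increasing by 1 each time): 4, 5, 7, 10, 14 → 19.
Requests — +7 each step: 13, 20, 27, 34, 41 → 48.
For the errors, always the previous value of the MB: 9, 4, 5, 7, 10 → 14.
Combining the parts gives 19 MB, 48 requests, 14 errors.

19 MB, 48 requests, 14 errors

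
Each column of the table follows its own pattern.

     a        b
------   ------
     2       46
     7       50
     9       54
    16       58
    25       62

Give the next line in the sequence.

41  66

Column a goes 2, 7, 9, 16, 25 → 41 (each term is the sum of the two before it).
Column b: +4 each step, so 46, 50, 54, 58, 62 → 66.
So the next line is 41  66.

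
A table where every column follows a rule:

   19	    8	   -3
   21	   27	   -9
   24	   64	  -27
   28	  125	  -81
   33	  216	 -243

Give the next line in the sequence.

First component: differences are 2, 3, 4, … (increasing by 1 each time); 19, 21, 24, 28, 33 → 39.
Second component: 8, 27, 64, 125, 216 → 343 (perfect cubes: 2³, 3³, 4³, …).
Third component goes -3, -9, -27, -81, -243 → -729 (×3 each step).
So the next line is 39  343  -729.

39  343  -729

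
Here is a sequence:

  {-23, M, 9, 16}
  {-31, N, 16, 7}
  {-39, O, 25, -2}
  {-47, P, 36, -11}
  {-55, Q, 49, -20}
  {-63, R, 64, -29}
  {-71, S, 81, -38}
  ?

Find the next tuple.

First entry — −8 each step: -23, -31, -39, -47, -55, -63, -71 → -79.
Letter — letters move forward 1 place in the alphabet: M, N, O, P, Q, R, S → T.
For the third entry, perfect squares: 3², 4², 5², …: 9, 16, 25, 36, 49, 64, 81 → 100.
Fourth entry — −9 each step: 16, 7, -2, -11, -20, -29, -38 → -47.
Putting it together: {-79, T, 100, -47}.

{-79, T, 100, -47}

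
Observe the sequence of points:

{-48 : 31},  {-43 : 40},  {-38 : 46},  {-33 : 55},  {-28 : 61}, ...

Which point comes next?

{-23 : 70}

First slot: +5 each step, so -48, -43, -38, -33, -28 → -23.
Second slot goes 31, 40, 46, 55, 61 → 70 (alternating steps +9, +6, +9, +6, …).
So the next point is {-23 : 70}.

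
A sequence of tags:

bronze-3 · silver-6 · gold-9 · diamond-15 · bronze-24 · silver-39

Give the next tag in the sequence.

Rank: bronze, silver, gold, diamond, bronze, silver → gold (repeats bronze → silver → gold → diamond).
For the second component, each term is the sum of the two before it: 3, 6, 9, 15, 24, 39 → 63.
Combining the parts gives gold-63.

gold-63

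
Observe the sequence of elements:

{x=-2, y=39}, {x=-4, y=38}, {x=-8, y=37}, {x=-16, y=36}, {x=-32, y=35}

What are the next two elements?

{x=-64, y=34}, {x=-128, y=33}

X goes -2, -4, -8, -16, -32 → -64 → -128 (×2 each step).
For the y, −1 each step: 39, 38, 37, 36, 35 → 34 → 33.
So the next two elements are {x=-64, y=34} and {x=-128, y=33}.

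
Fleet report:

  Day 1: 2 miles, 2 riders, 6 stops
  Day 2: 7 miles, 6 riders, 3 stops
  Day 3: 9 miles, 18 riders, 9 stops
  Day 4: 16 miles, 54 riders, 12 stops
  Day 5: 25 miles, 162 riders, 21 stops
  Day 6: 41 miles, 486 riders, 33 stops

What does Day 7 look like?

66 miles, 1458 riders, 54 stops

Miles: 2, 7, 9, 16, 25, 41 → 66 (each term is the sum of the two before it).
Riders: ×3 each step; 2, 6, 18, 54, 162, 486 → 1458.
Stops: each term is the sum of the two before it; 6, 3, 9, 12, 21, 33 → 54.
Putting it together: 66 miles, 1458 riders, 54 stops.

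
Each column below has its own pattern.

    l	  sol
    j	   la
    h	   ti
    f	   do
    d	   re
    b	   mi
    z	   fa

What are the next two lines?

x  sol; v  la

Letter: l, j, h, f, d, b, z → x → v (letters move back 2 places in the alphabet, wrapping A→Z).
Note: sol, la, ti, do, re, mi, fa → sol → la (runs through the solfège scale do→ti).
So the next two lines are x  sol and v  la.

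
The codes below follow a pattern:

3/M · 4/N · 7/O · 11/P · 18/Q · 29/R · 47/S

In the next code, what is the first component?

First component: each term is the sum of the two before it; 3, 4, 7, 11, 18, 29, 47 → 76.
Letter goes M, N, O, P, Q, R, S → T (letters move forward 1 place in the alphabet).

76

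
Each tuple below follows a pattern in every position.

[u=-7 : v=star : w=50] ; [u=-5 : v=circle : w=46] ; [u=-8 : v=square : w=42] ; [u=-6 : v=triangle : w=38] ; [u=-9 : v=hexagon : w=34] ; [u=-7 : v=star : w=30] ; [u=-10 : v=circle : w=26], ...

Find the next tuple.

U: -7, -5, -8, -6, -9, -7, -10 → -8 (alternating steps +2, −3, +2, −3, …).
V — repeats star → circle → square → triangle → hexagon: star, circle, square, triangle, hexagon, star, circle → square.
W goes 50, 46, 42, 38, 34, 30, 26 → 22 (−4 each step).
Putting it together: [u=-8 : v=square : w=22].

[u=-8 : v=square : w=22]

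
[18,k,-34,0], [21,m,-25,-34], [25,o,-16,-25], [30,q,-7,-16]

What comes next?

First value: differences are 3, 4, 5, … (increasing by 1 each time); 18, 21, 25, 30 → 36.
Letter — letters move forward 2 places in the alphabet: k, m, o, q → s.
Third value: +9 each step, so -34, -25, -16, -7 → 2.
For the fourth value, always the previous value of the third value: 0, -34, -25, -16 → -7.
Combining the parts gives [36,s,2,-7].

[36,s,2,-7]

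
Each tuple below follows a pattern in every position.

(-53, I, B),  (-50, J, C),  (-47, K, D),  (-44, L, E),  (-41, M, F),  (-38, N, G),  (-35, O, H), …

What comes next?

(-32, P, I)

First coordinate: +3 each step; -53, -50, -47, -44, -41, -38, -35 → -32.
For the first letter, letters move forward 1 place in the alphabet: I, J, K, L, M, N, O → P.
Second letter — letters move forward 1 place in the alphabet: B, C, D, E, F, G, H → I.
Putting it together: (-32, P, I).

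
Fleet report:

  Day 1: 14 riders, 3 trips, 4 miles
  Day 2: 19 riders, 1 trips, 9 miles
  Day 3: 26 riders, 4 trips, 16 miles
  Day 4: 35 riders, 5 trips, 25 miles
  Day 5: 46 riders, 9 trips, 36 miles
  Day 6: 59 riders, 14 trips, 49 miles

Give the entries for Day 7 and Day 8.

Riders — differences are 5, 7, 9, … (increasing by 2 each time): 14, 19, 26, 35, 46, 59 → 74 → 91.
Trips: each term is the sum of the two before it; 3, 1, 4, 5, 9, 14 → 23 → 37.
For the miles, perfect squares: 2², 3², 4², …: 4, 9, 16, 25, 36, 49 → 64 → 81.
Putting the parts together: 74 riders, 23 trips, 64 miles and then 91 riders, 37 trips, 81 miles.

74 riders, 23 trips, 64 miles; 91 riders, 37 trips, 81 miles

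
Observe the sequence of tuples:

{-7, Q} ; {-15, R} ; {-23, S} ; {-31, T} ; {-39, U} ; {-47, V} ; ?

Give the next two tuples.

{-55, W}, {-63, X}

For the first entry, −8 each step: -7, -15, -23, -31, -39, -47 → -55 → -63.
Letter: letters move forward 1 place in the alphabet, so Q, R, S, T, U, V → W → X.
So the next two tuples are {-55, W} and {-63, X}.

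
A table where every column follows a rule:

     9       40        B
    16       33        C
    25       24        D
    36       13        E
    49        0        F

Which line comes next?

For the first component, perfect squares: 3², 4², 5², …: 9, 16, 25, 36, 49 → 64.
For the second component, together with the first component always sums to 49: 40, 33, 24, 13, 0 → -15.
Letter: B, C, D, E, F → G (letters move forward 1 place in the alphabet).
So the next line is 64  -15  G.

64  -15  G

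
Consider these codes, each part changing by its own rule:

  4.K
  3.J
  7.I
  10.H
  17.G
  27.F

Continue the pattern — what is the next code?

First component: each term is the sum of the two before it; 4, 3, 7, 10, 17, 27 → 44.
Letter: letters move back 1 place in the alphabet; K, J, I, H, G, F → E.
So the next code is 44.E.

44.E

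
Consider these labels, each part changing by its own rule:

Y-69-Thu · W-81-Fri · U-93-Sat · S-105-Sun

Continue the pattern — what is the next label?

Q-117-Mon

Letter — letters move back 2 places in the alphabet: Y, W, U, S → Q.
Second component: +12 each step, so 69, 81, 93, 105 → 117.
Day goes Thu, Fri, Sat, Sun → Mon (runs through the weekdays Mon→Sun).
So the next label is Q-117-Mon.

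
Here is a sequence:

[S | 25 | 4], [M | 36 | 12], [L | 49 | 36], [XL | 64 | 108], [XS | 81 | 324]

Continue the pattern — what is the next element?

For the size, runs through clothing sizes XS→XL: S, M, L, XL, XS → S.
Second component goes 25, 36, 49, 64, 81 → 100 (perfect squares: 5², 6², 7², …).
Third component: 4, 12, 36, 108, 324 → 972 (×3 each step).
Combining the parts gives [S | 100 | 972].

[S | 100 | 972]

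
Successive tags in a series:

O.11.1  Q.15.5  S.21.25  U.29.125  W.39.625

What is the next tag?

Y.51.3125

Letter: letters move forward 2 places in the alphabet, so O, Q, S, U, W → Y.
Second component: differences are 4, 6, 8, … (increasing by 2 each time), so 11, 15, 21, 29, 39 → 51.
For the third component, ×5 each step: 1, 5, 25, 125, 625 → 3125.
Combining the parts gives Y.51.3125.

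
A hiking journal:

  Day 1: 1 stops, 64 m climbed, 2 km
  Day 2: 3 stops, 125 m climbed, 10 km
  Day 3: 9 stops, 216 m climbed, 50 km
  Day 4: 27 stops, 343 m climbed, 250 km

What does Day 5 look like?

Stops — ×3 each step: 1, 3, 9, 27 → 81.
M climbed: perfect cubes: 4³, 5³, 6³, …; 64, 125, 216, 343 → 512.
For the km, ×5 each step: 2, 10, 50, 250 → 1250.
Putting it together: 81 stops, 512 m climbed, 1250 km.

81 stops, 512 m climbed, 1250 km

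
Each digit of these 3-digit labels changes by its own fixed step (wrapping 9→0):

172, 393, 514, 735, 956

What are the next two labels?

First digit — +2 each step, mod 10: 1, 3, 5, 7, 9 → 1 → 3.
Second digit: 7, 9, 1, 3, 5 → 7 → 9 (+2 each step, mod 10).
Third digit goes 2, 3, 4, 5, 6 → 7 → 8 (+1 each step, mod 10).
Putting the parts together: 177 and then 398.

177 then 398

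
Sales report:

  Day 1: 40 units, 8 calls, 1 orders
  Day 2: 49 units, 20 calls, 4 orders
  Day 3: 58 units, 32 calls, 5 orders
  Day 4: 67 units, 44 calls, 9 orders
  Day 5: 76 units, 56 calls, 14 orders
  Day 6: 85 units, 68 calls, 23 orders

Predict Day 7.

94 units, 80 calls, 37 orders

Units goes 40, 49, 58, 67, 76, 85 → 94 (+9 each step).
Calls — +12 each step: 8, 20, 32, 44, 56, 68 → 80.
Orders: each term is the sum of the two before it; 1, 4, 5, 9, 14, 23 → 37.
Combining the parts gives 94 units, 80 calls, 37 orders.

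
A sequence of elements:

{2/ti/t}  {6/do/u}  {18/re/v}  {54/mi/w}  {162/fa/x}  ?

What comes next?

{486/sol/y}

First part goes 2, 6, 18, 54, 162 → 486 (×3 each step).
Note: runs through the solfège scale do→ti, so ti, do, re, mi, fa → sol.
For the letter, letters move forward 1 place in the alphabet: t, u, v, w, x → y.
Putting it together: {486/sol/y}.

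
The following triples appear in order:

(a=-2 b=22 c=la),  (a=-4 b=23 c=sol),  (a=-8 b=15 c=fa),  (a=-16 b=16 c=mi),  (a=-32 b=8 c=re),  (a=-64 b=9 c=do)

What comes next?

A: ×2 each step, so -2, -4, -8, -16, -32, -64 → -128.
For the b, alternating steps +1, −8, +1, −8, …: 22, 23, 15, 16, 8, 9 → 1.
C: runs backward through the solfège scale do→ti, so la, sol, fa, mi, re, do → ti.
Combining the parts gives (a=-128 b=1 c=ti).

(a=-128 b=1 c=ti)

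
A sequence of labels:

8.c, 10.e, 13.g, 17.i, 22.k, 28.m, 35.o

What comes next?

First component — differences are 2, 3, 4, … (increasing by 1 each time): 8, 10, 13, 17, 22, 28, 35 → 43.
Letter goes c, e, g, i, k, m, o → q (letters move forward 2 places in the alphabet).
Combining the parts gives 43.q.

43.q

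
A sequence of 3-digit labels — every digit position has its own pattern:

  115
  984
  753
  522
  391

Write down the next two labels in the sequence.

First digit: 1, 9, 7, 5, 3 → 1 → 9 (−2 each step, mod 10).
Second digit: −3 each step, mod 10; 1, 8, 5, 2, 9 → 6 → 3.
Third digit: −1 each step, mod 10; 5, 4, 3, 2, 1 → 0 → 9.
So the next two labels are 160 and 939.

160, 939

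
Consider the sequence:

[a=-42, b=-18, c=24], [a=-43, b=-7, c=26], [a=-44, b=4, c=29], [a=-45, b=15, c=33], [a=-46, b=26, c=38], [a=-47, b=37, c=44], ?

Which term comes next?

A goes -42, -43, -44, -45, -46, -47 → -48 (−1 each step).
For the b, +11 each step: -18, -7, 4, 15, 26, 37 → 48.
For the c, differences are 2, 3, 4, … (increasing by 1 each time): 24, 26, 29, 33, 38, 44 → 51.
Combining the parts gives [a=-48, b=48, c=51].

[a=-48, b=48, c=51]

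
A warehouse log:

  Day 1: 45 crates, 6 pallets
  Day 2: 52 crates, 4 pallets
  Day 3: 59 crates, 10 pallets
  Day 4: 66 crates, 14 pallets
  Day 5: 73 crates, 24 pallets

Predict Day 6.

80 crates, 38 pallets

Crates goes 45, 52, 59, 66, 73 → 80 (+7 each step).
Pallets: 6, 4, 10, 14, 24 → 38 (each term is the sum of the two before it).
Putting it together: 80 crates, 38 pallets.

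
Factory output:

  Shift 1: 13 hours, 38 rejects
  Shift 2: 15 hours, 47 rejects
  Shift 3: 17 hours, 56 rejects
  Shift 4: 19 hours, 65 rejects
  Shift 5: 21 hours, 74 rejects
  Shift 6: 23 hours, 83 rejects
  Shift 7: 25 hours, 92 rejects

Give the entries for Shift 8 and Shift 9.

27 hours, 101 rejects; 29 hours, 110 rejects

Hours: +2 each step, so 13, 15, 17, 19, 21, 23, 25 → 27 → 29.
Rejects goes 38, 47, 56, 65, 74, 83, 92 → 101 → 110 (+9 each step).
So the next two records are 27 hours, 101 rejects and 29 hours, 110 rejects.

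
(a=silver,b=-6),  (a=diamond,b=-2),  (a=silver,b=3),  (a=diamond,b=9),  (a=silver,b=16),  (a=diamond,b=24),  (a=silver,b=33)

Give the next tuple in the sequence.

For the a, alternates silver ↔ diamond: silver, diamond, silver, diamond, silver, diamond, silver → diamond.
B goes -6, -2, 3, 9, 16, 24, 33 → 43 (differences are 4, 5, 6, … (increasing by 1 each time)).
Combining the parts gives (a=diamond,b=43).

(a=diamond,b=43)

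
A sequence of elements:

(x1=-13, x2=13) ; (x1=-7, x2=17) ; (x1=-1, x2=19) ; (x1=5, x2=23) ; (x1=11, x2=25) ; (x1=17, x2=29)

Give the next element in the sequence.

X1: +6 each step, so -13, -7, -1, 5, 11, 17 → 23.
X2: alternating steps +4, +2, +4, +2, …, so 13, 17, 19, 23, 25, 29 → 31.
Putting it together: (x1=23, x2=31).

(x1=23, x2=31)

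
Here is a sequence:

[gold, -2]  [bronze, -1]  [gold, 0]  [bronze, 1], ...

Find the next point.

Rank: gold, bronze, gold, bronze → gold (alternates gold ↔ bronze).
Second component: +1 each step, so -2, -1, 0, 1 → 2.
So the next point is [gold, 2].

[gold, 2]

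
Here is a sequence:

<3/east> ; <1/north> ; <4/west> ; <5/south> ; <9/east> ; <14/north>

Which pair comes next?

First value: each term is the sum of the two before it; 3, 1, 4, 5, 9, 14 → 23.
For the direction, repeats east → north → west → south: east, north, west, south, east, north → west.
So the next pair is <23/west>.

<23/west>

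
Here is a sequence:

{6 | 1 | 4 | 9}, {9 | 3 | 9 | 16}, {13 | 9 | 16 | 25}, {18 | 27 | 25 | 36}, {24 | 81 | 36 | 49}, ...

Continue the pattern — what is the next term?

For the first value, differences are 3, 4, 5, … (increasing by 1 each time): 6, 9, 13, 18, 24 → 31.
Second value — ×3 each step: 1, 3, 9, 27, 81 → 243.
Third value: 4, 9, 16, 25, 36 → 49 (perfect squares: 2², 3², 4², …).
Fourth value goes 9, 16, 25, 36, 49 → 64 (perfect squares: 3², 4², 5², …).
Putting it together: {31 | 243 | 49 | 64}.

{31 | 243 | 49 | 64}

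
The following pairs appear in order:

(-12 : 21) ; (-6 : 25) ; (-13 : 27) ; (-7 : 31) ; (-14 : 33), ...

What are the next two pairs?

(-8 : 37), (-15 : 39)

First value: alternating steps +6, −7, +6, −7, …; -12, -6, -13, -7, -14 → -8 → -15.
Second value: alternating steps +4, +2, +4, +2, …, so 21, 25, 27, 31, 33 → 37 → 39.
So the next two pairs are (-8 : 37) and (-15 : 39).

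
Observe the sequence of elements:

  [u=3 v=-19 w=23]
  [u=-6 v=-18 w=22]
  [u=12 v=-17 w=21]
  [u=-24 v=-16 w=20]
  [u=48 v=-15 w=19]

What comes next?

U — ×(-2) each step: 3, -6, 12, -24, 48 → -96.
V goes -19, -18, -17, -16, -15 → -14 (+1 each step).
For the w, together with the v always sums to 4: 23, 22, 21, 20, 19 → 18.
Putting it together: [u=-96 v=-14 w=18].

[u=-96 v=-14 w=18]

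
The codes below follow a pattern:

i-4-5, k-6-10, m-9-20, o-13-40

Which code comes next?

q-18-80

Letter: letters move forward 2 places in the alphabet, so i, k, m, o → q.
Second component: differences are 2, 3, 4, … (increasing by 1 each time); 4, 6, 9, 13 → 18.
For the third component, ×2 each step: 5, 10, 20, 40 → 80.
So the next code is q-18-80.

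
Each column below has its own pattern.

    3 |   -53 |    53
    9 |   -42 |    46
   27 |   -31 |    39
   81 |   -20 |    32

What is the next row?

243  -9  25

First component — ×3 each step: 3, 9, 27, 81 → 243.
Second component: +11 each step, so -53, -42, -31, -20 → -9.
Third component: −7 each step, so 53, 46, 39, 32 → 25.
Putting it together: 243  -9  25.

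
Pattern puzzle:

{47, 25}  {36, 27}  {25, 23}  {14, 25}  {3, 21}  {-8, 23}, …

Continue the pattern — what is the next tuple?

{-19, 19}

First coordinate: −11 each step; 47, 36, 25, 14, 3, -8 → -19.
Second coordinate goes 25, 27, 23, 25, 21, 23 → 19 (alternating steps +2, −4, +2, −4, …).
Putting it together: {-19, 19}.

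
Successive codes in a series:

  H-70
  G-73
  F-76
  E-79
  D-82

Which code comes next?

C-85

For the letter, letters move back 1 place in the alphabet: H, G, F, E, D → C.
For the second component, +3 each step: 70, 73, 76, 79, 82 → 85.
Putting it together: C-85.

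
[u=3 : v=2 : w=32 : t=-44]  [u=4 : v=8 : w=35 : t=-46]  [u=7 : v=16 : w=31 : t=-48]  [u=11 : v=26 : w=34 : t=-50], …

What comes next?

U goes 3, 4, 7, 11 → 18 (each term is the sum of the two before it).
For the v, differences are 6, 8, 10, … (increasing by 2 each time): 2, 8, 16, 26 → 38.
For the w, alternating steps +3, −4, +3, −4, …: 32, 35, 31, 34 → 30.
T: -44, -46, -48, -50 → -52 (−2 each step).
Putting it together: [u=18 : v=38 : w=30 : t=-52].

[u=18 : v=38 : w=30 : t=-52]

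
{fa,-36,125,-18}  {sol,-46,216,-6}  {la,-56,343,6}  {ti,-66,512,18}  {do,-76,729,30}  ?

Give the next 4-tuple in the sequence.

Note goes fa, sol, la, ti, do → re (runs through the solfège scale do→ti).
Second part: −10 each step; -36, -46, -56, -66, -76 → -86.
Third part: perfect cubes: 5³, 6³, 7³, …; 125, 216, 343, 512, 729 → 1000.
Fourth part goes -18, -6, 6, 18, 30 → 42 (+12 each step).
So the next 4-tuple is {re,-86,1000,42}.

{re,-86,1000,42}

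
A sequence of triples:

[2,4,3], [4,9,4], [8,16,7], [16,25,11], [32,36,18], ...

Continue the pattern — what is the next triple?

First coordinate: 2, 4, 8, 16, 32 → 64 (×2 each step).
Second coordinate: 4, 9, 16, 25, 36 → 49 (perfect squares: 2², 3², 4², …).
Third coordinate: 3, 4, 7, 11, 18 → 29 (each term is the sum of the two before it).
Putting it together: [64,49,29].

[64,49,29]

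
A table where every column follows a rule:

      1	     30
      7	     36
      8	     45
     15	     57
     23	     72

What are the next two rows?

38  90; 61  111

First component: each term is the sum of the two before it, so 1, 7, 8, 15, 23 → 38 → 61.
For the second component, differences are 6, 9, 12, … (increasing by 3 each time): 30, 36, 45, 57, 72 → 90 → 111.
Putting the parts together: 38  90 and then 61  111.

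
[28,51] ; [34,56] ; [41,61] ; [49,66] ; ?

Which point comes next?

[58,71]

First value goes 28, 34, 41, 49 → 58 (differences are 6, 7, 8, … (increasing by 1 each time)).
For the second value, +5 each step: 51, 56, 61, 66 → 71.
So the next point is [58,71].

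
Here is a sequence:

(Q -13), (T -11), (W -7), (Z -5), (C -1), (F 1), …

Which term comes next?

(I 5)

Letter: Q, T, W, Z, C, F → I (letters move forward 3 places in the alphabet, wrapping Z→A).
Second value — alternating steps +2, +4, +2, +4, …: -13, -11, -7, -5, -1, 1 → 5.
So the next term is (I 5).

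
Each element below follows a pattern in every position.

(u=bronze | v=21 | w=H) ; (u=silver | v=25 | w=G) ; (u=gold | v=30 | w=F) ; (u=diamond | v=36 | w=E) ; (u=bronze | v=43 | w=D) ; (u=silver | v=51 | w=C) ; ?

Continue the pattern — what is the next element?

(u=gold | v=60 | w=B)

U — repeats bronze → silver → gold → diamond: bronze, silver, gold, diamond, bronze, silver → gold.
V — differences are 4, 5, 6, … (increasing by 1 each time): 21, 25, 30, 36, 43, 51 → 60.
W: H, G, F, E, D, C → B (letters move back 1 place in the alphabet).
So the next element is (u=gold | v=60 | w=B).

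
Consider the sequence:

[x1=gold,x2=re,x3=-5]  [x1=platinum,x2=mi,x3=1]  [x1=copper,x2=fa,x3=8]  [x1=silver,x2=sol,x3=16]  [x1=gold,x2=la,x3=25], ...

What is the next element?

X1 goes gold, platinum, copper, silver, gold → platinum (repeats gold → platinum → copper → silver).
X2 — runs through the solfège scale do→ti: re, mi, fa, sol, la → ti.
X3: -5, 1, 8, 16, 25 → 35 (differences are 6, 7, 8, … (increasing by 1 each time)).
Combining the parts gives [x1=platinum,x2=ti,x3=35].

[x1=platinum,x2=ti,x3=35]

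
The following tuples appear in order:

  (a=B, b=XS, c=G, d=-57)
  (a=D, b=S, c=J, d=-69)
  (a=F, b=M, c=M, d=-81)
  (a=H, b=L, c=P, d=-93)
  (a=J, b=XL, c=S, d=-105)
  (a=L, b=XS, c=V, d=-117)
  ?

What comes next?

A goes B, D, F, H, J, L → N (letters move forward 2 places in the alphabet).
B: repeats XS → S → M → L → XL, so XS, S, M, L, XL, XS → S.
For the c, letters move forward 3 places in the alphabet: G, J, M, P, S, V → Y.
D: −12 each step, so -57, -69, -81, -93, -105, -117 → -129.
So the next tuple is (a=N, b=S, c=Y, d=-129).

(a=N, b=S, c=Y, d=-129)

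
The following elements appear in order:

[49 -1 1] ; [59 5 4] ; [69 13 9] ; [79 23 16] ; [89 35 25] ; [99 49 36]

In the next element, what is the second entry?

65

First entry: 49, 59, 69, 79, 89, 99 → 109 (+10 each step).
Second entry goes -1, 5, 13, 23, 35, 49 → 65 (differences are 6, 8, 10, … (increasing by 2 each time)).
Third entry: 1, 4, 9, 16, 25, 36 → 49 (perfect squares: 1², 2², 3², …).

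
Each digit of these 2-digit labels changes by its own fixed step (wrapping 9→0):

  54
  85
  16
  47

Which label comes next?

For the first digit, +3 each step, mod 10: 5, 8, 1, 4 → 7.
Second digit goes 4, 5, 6, 7 → 8 (+1 each step, mod 10).
So the next label is 78.

78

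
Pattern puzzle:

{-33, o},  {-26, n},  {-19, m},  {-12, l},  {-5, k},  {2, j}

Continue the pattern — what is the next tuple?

First coordinate goes -33, -26, -19, -12, -5, 2 → 9 (+7 each step).
Letter: letters move back 1 place in the alphabet, so o, n, m, l, k, j → i.
So the next tuple is {9, i}.

{9, i}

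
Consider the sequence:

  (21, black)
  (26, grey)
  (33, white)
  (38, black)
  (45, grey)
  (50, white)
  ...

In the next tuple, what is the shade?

Shade — repeats black → grey → white: black, grey, white, black, grey, white → black.

black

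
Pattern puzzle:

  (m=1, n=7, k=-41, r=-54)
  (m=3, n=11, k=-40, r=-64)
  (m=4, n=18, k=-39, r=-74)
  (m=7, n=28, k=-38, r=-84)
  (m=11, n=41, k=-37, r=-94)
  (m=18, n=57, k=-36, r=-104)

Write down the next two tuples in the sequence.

(m=29, n=76, k=-35, r=-114), (m=47, n=98, k=-34, r=-124)

M: each term is the sum of the two before it; 1, 3, 4, 7, 11, 18 → 29 → 47.
N goes 7, 11, 18, 28, 41, 57 → 76 → 98 (differences are 4, 7, 10, … (increasing by 3 each time)).
For the k, +1 each step: -41, -40, -39, -38, -37, -36 → -35 → -34.
R: −10 each step; -54, -64, -74, -84, -94, -104 → -114 → -124.
Putting the parts together: (m=29, n=76, k=-35, r=-114) and then (m=47, n=98, k=-34, r=-124).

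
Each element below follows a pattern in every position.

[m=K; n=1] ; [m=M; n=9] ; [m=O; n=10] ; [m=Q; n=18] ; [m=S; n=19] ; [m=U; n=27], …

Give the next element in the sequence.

M: K, M, O, Q, S, U → W (letters move forward 2 places in the alphabet).
N goes 1, 9, 10, 18, 19, 27 → 28 (alternating steps +8, +1, +8, +1, …).
Combining the parts gives [m=W; n=28].

[m=W; n=28]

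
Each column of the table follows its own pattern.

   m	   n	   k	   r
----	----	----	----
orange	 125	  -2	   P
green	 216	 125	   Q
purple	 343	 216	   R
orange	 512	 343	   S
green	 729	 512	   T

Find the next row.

purple  1000  729  U

Column m: repeats orange → green → purple; orange, green, purple, orange, green → purple.
For the column n, perfect cubes: 5³, 6³, 7³, …: 125, 216, 343, 512, 729 → 1000.
For the column k, always the previous value of the column n: -2, 125, 216, 343, 512 → 729.
For the column r, letters move forward 1 place in the alphabet: P, Q, R, S, T → U.
Combining the parts gives purple  1000  729  U.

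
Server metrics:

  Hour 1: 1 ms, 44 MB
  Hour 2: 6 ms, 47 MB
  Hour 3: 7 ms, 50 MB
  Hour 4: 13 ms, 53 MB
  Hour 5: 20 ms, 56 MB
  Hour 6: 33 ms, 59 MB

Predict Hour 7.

Ms — each term is the sum of the two before it: 1, 6, 7, 13, 20, 33 → 53.
MB: 44, 47, 50, 53, 56, 59 → 62 (+3 each step).
Combining the parts gives 53 ms, 62 MB.

53 ms, 62 MB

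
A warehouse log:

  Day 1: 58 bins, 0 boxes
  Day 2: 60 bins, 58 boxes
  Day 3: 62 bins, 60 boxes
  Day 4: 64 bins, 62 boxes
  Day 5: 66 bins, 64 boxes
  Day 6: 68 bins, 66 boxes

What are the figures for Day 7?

Bins — +2 each step: 58, 60, 62, 64, 66, 68 → 70.
Boxes — always the previous value of the bins: 0, 58, 60, 62, 64, 66 → 68.
Combining the parts gives 70 bins, 68 boxes.

70 bins, 68 boxes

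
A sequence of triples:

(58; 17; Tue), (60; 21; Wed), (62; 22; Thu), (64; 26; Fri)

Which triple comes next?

First slot: 58, 60, 62, 64 → 66 (+2 each step).
Second slot goes 17, 21, 22, 26 → 27 (alternating steps +4, +1, +4, +1, …).
Day: runs through the weekdays Mon→Sun, so Tue, Wed, Thu, Fri → Sat.
Putting it together: (66; 27; Sat).

(66; 27; Sat)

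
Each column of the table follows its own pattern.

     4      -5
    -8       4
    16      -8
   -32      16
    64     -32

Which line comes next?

-128  64

First component: 4, -8, 16, -32, 64 → -128 (×(-2) each step).
Second component goes -5, 4, -8, 16, -32 → 64 (always the previous value of the first component).
Combining the parts gives -128  64.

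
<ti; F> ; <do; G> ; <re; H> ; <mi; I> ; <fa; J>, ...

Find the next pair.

Note: ti, do, re, mi, fa → sol (runs through the solfège scale do→ti).
Letter goes F, G, H, I, J → K (letters move forward 1 place in the alphabet).
Combining the parts gives <sol; K>.

<sol; K>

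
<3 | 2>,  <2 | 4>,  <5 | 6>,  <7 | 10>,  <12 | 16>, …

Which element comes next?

First coordinate — each term is the sum of the two before it: 3, 2, 5, 7, 12 → 19.
Second coordinate — each term is the sum of the two before it: 2, 4, 6, 10, 16 → 26.
Putting it together: <19 | 26>.

<19 | 26>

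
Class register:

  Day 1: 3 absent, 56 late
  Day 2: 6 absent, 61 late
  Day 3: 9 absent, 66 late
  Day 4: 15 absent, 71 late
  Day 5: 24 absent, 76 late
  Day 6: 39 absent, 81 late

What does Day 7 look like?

63 absent, 86 late

Absent: each term is the sum of the two before it, so 3, 6, 9, 15, 24, 39 → 63.
Late: +5 each step; 56, 61, 66, 71, 76, 81 → 86.
So the next record is 63 absent, 86 late.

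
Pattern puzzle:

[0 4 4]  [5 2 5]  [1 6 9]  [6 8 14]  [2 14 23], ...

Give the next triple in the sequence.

[7 22 37]

First component: alternating steps +5, −4, +5, −4, …; 0, 5, 1, 6, 2 → 7.
Second component: 4, 2, 6, 8, 14 → 22 (each term is the sum of the two before it).
Third component — each term is the sum of the two before it: 4, 5, 9, 14, 23 → 37.
Putting it together: [7 22 37].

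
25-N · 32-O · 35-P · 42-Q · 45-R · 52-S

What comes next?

First component: 25, 32, 35, 42, 45, 52 → 55 (alternating steps +7, +3, +7, +3, …).
Letter: letters move forward 1 place in the alphabet; N, O, P, Q, R, S → T.
So the next token is 55-T.

55-T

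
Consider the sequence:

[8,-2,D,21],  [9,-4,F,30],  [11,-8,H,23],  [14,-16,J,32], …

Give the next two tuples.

[18,-32,L,25], [23,-64,N,34]

First value: differences are 1, 2, 3, … (increasing by 1 each time); 8, 9, 11, 14 → 18 → 23.
For the second value, ×2 each step: -2, -4, -8, -16 → -32 → -64.
Letter: D, F, H, J → L → N (letters move forward 2 places in the alphabet).
Fourth value: 21, 30, 23, 32 → 25 → 34 (alternating steps +9, −7, +9, −7, …).
So the next two tuples are [18,-32,L,25] and [23,-64,N,34].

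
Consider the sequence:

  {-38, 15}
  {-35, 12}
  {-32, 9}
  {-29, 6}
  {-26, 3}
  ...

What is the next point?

First component: -38, -35, -32, -29, -26 → -23 (+3 each step).
For the second component, together with the first component always sums to -23: 15, 12, 9, 6, 3 → 0.
Combining the parts gives {-23, 0}.

{-23, 0}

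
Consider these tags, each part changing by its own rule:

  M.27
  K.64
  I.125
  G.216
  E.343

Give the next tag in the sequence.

Letter goes M, K, I, G, E → C (letters move back 2 places in the alphabet).
For the second component, perfect cubes: 3³, 4³, 5³, …: 27, 64, 125, 216, 343 → 512.
Putting it together: C.512.

C.512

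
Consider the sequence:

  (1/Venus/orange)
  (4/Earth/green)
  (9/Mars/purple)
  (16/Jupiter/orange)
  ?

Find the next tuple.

First coordinate: 1, 4, 9, 16 → 25 (perfect squares: 1², 2², 3², …).
Planet: runs through the planets Mercury→Neptune; Venus, Earth, Mars, Jupiter → Saturn.
Colour — repeats orange → green → purple: orange, green, purple, orange → green.
So the next tuple is (25/Saturn/green).

(25/Saturn/green)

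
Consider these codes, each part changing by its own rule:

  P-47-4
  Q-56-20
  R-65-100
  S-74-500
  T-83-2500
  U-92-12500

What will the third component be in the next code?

62500

For the letter, letters move forward 1 place in the alphabet: P, Q, R, S, T, U → V.
Second component: +9 each step, so 47, 56, 65, 74, 83, 92 → 101.
Third component — ×5 each step: 4, 20, 100, 500, 2500, 12500 → 62500.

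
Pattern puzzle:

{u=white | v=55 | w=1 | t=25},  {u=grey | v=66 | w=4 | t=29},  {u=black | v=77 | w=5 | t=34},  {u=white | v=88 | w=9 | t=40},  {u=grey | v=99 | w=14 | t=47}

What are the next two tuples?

{u=black | v=110 | w=23 | t=55}, {u=white | v=121 | w=37 | t=64}

U: repeats white → grey → black, so white, grey, black, white, grey → black → white.
V: 55, 66, 77, 88, 99 → 110 → 121 (+11 each step).
W goes 1, 4, 5, 9, 14 → 23 → 37 (each term is the sum of the two before it).
T — differences are 4, 5, 6, … (increasing by 1 each time): 25, 29, 34, 40, 47 → 55 → 64.
Putting the parts together: {u=black | v=110 | w=23 | t=55} and then {u=white | v=121 | w=37 | t=64}.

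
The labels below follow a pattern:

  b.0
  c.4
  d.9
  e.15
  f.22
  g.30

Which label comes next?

Letter: letters move forward 1 place in the alphabet, so b, c, d, e, f, g → h.
Second component goes 0, 4, 9, 15, 22, 30 → 39 (differences are 4, 5, 6, … (increasing by 1 each time)).
Putting it together: h.39.

h.39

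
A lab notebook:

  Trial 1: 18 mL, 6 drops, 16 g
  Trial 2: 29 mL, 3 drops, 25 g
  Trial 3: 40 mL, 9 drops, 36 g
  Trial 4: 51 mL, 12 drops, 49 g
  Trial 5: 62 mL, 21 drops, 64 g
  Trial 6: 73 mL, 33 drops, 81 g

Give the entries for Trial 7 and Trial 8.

84 mL, 54 drops, 100 g; 95 mL, 87 drops, 121 g

ML: +11 each step, so 18, 29, 40, 51, 62, 73 → 84 → 95.
Drops: each term is the sum of the two before it; 6, 3, 9, 12, 21, 33 → 54 → 87.
G: perfect squares: 4², 5², 6², …; 16, 25, 36, 49, 64, 81 → 100 → 121.
Putting the parts together: 84 mL, 54 drops, 100 g and then 95 mL, 87 drops, 121 g.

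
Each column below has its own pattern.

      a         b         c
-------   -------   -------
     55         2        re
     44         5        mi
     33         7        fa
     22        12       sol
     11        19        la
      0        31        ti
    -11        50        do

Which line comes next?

-22  81  re

Column a: −11 each step, so 55, 44, 33, 22, 11, 0, -11 → -22.
For the column b, each term is the sum of the two before it: 2, 5, 7, 12, 19, 31, 50 → 81.
Column c: runs through the solfège scale do→ti, so re, mi, fa, sol, la, ti, do → re.
So the next line is -22  81  re.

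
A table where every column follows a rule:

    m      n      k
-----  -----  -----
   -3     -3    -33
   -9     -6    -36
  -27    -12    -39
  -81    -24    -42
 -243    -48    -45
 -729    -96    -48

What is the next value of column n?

-192

For the column m, ×3 each step: -3, -9, -27, -81, -243, -729 → -2187.
Column n — ×2 each step: -3, -6, -12, -24, -48, -96 → -192.
Column k: -33, -36, -39, -42, -45, -48 → -51 (−3 each step).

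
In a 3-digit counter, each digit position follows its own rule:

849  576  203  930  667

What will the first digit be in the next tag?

First digit: 8, 5, 2, 9, 6 → 3 (−3 each step, mod 10).

3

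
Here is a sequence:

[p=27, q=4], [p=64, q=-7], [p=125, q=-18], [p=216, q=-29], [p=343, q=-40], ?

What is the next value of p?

512

P goes 27, 64, 125, 216, 343 → 512 (perfect cubes: 3³, 4³, 5³, …).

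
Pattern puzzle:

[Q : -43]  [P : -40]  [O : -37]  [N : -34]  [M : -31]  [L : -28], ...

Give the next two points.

[K : -25], [J : -22]

Letter — letters move back 1 place in the alphabet: Q, P, O, N, M, L → K → J.
For the second entry, +3 each step: -43, -40, -37, -34, -31, -28 → -25 → -22.
Putting the parts together: [K : -25] and then [J : -22].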